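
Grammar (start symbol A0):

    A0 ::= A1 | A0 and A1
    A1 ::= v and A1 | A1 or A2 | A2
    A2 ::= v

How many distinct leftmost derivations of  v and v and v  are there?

Parse trees for v and v and v:
  [A0 [A1 v and [A1 v and [A1 [A2 v]]]]]
  [A0 [A0 [A1 [A2 v]]] and [A1 v and [A1 [A2 v]]]]
  [A0 [A0 [A1 v and [A1 [A2 v]]]] and [A1 [A2 v]]]
  [A0 [A0 [A0 [A1 [A2 v]]] and [A1 [A2 v]]] and [A1 [A2 v]]]

4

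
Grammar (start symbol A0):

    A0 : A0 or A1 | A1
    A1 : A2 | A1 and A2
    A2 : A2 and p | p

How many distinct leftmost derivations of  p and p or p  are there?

2

Parse trees for p and p or p:
  [A0 [A0 [A1 [A2 [A2 p] and p]]] or [A1 [A2 p]]]
  [A0 [A0 [A1 [A1 [A2 p]] and [A2 p]]] or [A1 [A2 p]]]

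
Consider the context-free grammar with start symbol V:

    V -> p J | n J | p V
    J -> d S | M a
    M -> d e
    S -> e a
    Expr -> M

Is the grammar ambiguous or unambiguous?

Witness: n d e a

Derivation 1: V ⇒ n J ⇒ n d S ⇒ n d e a
Derivation 2: V ⇒ n J ⇒ n M a ⇒ n d e a

Two distinct leftmost derivations for the same string.

Ambiguous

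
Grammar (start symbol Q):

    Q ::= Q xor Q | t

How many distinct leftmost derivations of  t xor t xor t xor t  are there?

5

Parse trees for t xor t xor t xor t:
  [Q [Q t] xor [Q [Q t] xor [Q [Q t] xor [Q t]]]]
  [Q [Q t] xor [Q [Q [Q t] xor [Q t]] xor [Q t]]]
  [Q [Q [Q t] xor [Q t]] xor [Q [Q t] xor [Q t]]]
  [Q [Q [Q t] xor [Q [Q t] xor [Q t]]] xor [Q t]]
  [Q [Q [Q [Q t] xor [Q t]] xor [Q t]] xor [Q t]]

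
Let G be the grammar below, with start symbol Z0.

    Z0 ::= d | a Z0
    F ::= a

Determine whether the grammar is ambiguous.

Unambiguous

Only Z0 is reachable from Z0; ignoring the rest: Each reachable nonterminal has at most one production per leading terminal, and all productions are right-linear; the derivation is determined token-by-token.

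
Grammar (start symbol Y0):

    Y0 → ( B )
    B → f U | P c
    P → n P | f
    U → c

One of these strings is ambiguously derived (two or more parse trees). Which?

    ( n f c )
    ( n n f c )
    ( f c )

( f c )

( n f c ): 1 tree
( n n f c ): 1 tree
( f c ): 2 trees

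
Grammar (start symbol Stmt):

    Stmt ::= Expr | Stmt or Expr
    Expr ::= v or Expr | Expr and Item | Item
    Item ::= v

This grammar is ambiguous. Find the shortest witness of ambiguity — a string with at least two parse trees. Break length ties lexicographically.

v or v

length 1: no string has ≥2 trees
length 3: v or v has 2 parse trees

Two derivations of v or v:
  Stmt ⇒ Expr ⇒ v or Expr ⇒ v or Item ⇒ v or v
  Stmt ⇒ Stmt or Expr ⇒ Expr or Expr ⇒ Item or Expr ⇒ v or Expr ⇒ v or Item ⇒ v or v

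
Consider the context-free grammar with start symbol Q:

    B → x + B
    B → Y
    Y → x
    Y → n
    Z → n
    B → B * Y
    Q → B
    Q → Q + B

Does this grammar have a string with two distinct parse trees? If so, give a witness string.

Ambiguous

Witness: x + n

Derivation 1: Q ⇒ B ⇒ x + B ⇒ x + Y ⇒ x + n
Derivation 2: Q ⇒ Q + B ⇒ B + B ⇒ Y + B ⇒ x + B ⇒ x + Y ⇒ x + n

Two distinct leftmost derivations for the same string.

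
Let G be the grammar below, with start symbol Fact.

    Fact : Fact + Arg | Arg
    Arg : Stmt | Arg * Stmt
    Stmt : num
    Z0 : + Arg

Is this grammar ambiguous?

(Z0 is unreachable from Fact, so its rules don't affect L(Fact).) This is a standard precedence ladder (Fact over Arg over Stmt), with each level left-recursive on its own operator ('+' at Fact, '*' at Arg). That structure is LR(1), hence unambiguous.

Unambiguous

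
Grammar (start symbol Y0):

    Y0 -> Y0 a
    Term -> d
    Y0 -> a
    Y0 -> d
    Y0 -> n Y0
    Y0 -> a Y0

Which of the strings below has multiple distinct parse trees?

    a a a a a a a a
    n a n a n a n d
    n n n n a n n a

a a a a a a a a: 128 trees
n a n a n a n d: 1 tree
n n n n a n n a: 1 tree

a a a a a a a a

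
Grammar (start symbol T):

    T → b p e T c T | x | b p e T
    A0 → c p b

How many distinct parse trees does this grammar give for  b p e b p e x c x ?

2

Parse trees for b p e b p e x c x:
  [T b p e [T b p e [T x]] c [T x]]
  [T b p e [T b p e [T x] c [T x]]]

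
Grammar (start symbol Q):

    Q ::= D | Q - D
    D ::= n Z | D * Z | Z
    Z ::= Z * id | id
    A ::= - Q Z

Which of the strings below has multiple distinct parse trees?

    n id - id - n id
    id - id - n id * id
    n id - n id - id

n id - id - n id: 1 tree
id - id - n id * id: 2 trees
n id - n id - id: 1 tree

id - id - n id * id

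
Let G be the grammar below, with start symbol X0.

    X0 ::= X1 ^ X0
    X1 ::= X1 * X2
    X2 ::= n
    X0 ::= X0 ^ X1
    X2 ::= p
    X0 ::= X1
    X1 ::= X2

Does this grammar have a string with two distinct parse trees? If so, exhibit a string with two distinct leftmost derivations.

Witness: n ^ n

Derivation 1: X0 ⇒ X1 ^ X0 ⇒ X2 ^ X0 ⇒ n ^ X0 ⇒ n ^ X1 ⇒ n ^ X2 ⇒ n ^ n
Derivation 2: X0 ⇒ X0 ^ X1 ⇒ X1 ^ X1 ⇒ X2 ^ X1 ⇒ n ^ X1 ⇒ n ^ X2 ⇒ n ^ n

Two distinct leftmost derivations for the same string.

Ambiguous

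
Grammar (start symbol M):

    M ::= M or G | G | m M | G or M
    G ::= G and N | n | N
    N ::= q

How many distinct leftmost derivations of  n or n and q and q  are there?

Parse trees for n or n and q and q:
  [M [M [G n]] or [G [G [G n] and [N q]] and [N q]]]
  [M [G n] or [M [G [G [G n] and [N q]] and [N q]]]]

2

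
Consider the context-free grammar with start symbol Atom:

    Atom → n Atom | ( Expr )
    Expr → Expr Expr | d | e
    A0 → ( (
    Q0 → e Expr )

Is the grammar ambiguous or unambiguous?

Witness: ( d d d )

Derivation 1: Atom ⇒ ( Expr ) ⇒ ( Expr Expr ) ⇒ ( Expr Expr Expr ) ⇒ ( d Expr Expr ) ⇒ ( d d Expr ) ⇒ ( d d d )
Derivation 2: Atom ⇒ ( Expr ) ⇒ ( Expr Expr ) ⇒ ( d Expr ) ⇒ ( d Expr Expr ) ⇒ ( d d Expr ) ⇒ ( d d d )

Two distinct leftmost derivations for the same string.

Ambiguous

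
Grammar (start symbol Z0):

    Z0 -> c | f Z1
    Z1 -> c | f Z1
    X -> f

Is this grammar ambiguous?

Only Z0, Z1 are reachable from Z0; ignoring the rest: Restricted to the reachable nonterminals, every rule has the form A → t or A → t B, and no two rules for the same A share a first terminal. The grammar encodes a DFA — one run per string.

Unambiguous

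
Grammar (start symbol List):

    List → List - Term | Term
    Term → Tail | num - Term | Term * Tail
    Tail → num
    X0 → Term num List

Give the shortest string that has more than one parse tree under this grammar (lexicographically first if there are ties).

num - num

length 1: no string has ≥2 trees
length 3: num - num has 2 parse trees

Two derivations of num - num:
  List ⇒ List - Term ⇒ Term - Term ⇒ Tail - Term ⇒ num - Term ⇒ num - Tail ⇒ num - num
  List ⇒ Term ⇒ num - Term ⇒ num - Tail ⇒ num - num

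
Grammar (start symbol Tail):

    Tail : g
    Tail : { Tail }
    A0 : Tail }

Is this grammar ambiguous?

Unambiguous

Only Tail is reachable from Tail; ignoring the rest: Each string is a nest of matched brackets around a single atom. An opening bracket forces the recursive rule; an atom forces the base rule.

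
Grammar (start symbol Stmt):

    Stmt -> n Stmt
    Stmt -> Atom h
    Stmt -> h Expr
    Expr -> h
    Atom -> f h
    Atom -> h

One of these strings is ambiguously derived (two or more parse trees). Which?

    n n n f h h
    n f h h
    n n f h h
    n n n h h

n n n f h h: 1 tree
n f h h: 1 tree
n n f h h: 1 tree
n n n h h: 2 trees

n n n h h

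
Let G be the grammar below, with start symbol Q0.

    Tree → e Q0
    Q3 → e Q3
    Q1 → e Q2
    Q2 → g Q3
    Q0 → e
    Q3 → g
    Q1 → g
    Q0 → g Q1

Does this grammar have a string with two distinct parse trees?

Only Q0, Q1, Q2, Q3 are reachable from Q0; ignoring the rest: Restricted to the reachable nonterminals, every rule has the form A → t or A → t B, and no two rules for the same A share a first terminal. The grammar encodes a DFA — one run per string.

Unambiguous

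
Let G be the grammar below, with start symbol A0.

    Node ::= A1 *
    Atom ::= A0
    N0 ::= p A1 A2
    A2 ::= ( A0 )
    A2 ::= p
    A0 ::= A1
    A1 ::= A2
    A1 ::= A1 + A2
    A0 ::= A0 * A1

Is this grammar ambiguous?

Unambiguous

Only A0, A1, A2 are reachable from A0; ignoring the rest: The grammar is stratified — A0 handles '*' (left-recursive), A1 handles '+', A2 atoms. Each operator has a fixed associativity and precedence level, so every string has one parse.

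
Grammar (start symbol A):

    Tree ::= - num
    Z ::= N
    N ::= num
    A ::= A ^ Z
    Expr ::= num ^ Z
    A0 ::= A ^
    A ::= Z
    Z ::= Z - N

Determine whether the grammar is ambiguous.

Unambiguous

(A0, Expr, Tree are unreachable from A, so their rules don't affect L(A).) This is a standard precedence ladder (A over Z over N), with each level left-recursive on its own operator ('^' at A, '-' at Z). That structure is LR(1), hence unambiguous.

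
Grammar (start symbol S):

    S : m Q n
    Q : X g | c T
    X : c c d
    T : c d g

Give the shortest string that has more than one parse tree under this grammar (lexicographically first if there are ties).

length 6: m c c d g n has 2 parse trees

Two derivations of m c c d g n:
  S ⇒ m Q n ⇒ m X g n ⇒ m c c d g n
  S ⇒ m Q n ⇒ m c T n ⇒ m c c d g n

m c c d g n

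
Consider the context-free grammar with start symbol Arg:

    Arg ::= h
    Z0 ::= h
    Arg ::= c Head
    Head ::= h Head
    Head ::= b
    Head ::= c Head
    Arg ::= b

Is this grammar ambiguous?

(Z0 is unreachable from Arg, so its rules don't affect L(Arg).) Each reachable nonterminal has at most one production per leading terminal, and all productions are right-linear; the derivation is determined token-by-token.

Unambiguous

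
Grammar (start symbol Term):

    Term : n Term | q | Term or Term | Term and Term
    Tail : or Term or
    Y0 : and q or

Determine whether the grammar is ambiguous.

Ambiguous

Witness: n q and q

Derivation 1: Term ⇒ n Term ⇒ n Term and Term ⇒ n q and Term ⇒ n q and q
Derivation 2: Term ⇒ Term and Term ⇒ n Term and Term ⇒ n q and Term ⇒ n q and q

Two distinct leftmost derivations for the same string.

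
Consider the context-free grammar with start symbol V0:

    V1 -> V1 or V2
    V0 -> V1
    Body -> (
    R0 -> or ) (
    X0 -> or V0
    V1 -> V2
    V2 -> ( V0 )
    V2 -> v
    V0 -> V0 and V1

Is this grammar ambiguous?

(X0, Body, R0 are unreachable from V0, so their rules don't affect L(V0).) V0 → V0 and V1 | V1  ;  V1 → V1 or V2 | V2  — a left-associative chain with V2 at the bottom. Each string factors uniquely by precedence.

Unambiguous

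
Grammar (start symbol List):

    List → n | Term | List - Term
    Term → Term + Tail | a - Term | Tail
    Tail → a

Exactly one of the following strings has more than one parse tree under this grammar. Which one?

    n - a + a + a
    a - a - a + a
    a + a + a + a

n - a + a + a: 1 tree
a - a - a + a: 7 trees
a + a + a + a: 1 tree

a - a - a + a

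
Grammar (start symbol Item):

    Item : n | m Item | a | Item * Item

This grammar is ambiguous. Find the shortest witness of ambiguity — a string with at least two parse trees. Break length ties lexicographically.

length 1: no string has ≥2 trees
length 2: no string has ≥2 trees
length 3: no string has ≥2 trees
length 4: m a * a has 2 parse trees

Two derivations of m a * a:
  Item ⇒ m Item ⇒ m Item * Item ⇒ m a * Item ⇒ m a * a
  Item ⇒ Item * Item ⇒ m Item * Item ⇒ m a * Item ⇒ m a * a

m a * a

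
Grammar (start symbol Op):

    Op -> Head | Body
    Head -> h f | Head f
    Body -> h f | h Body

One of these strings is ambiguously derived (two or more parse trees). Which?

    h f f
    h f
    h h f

h f f: 1 tree
h f: 2 trees
h h f: 1 tree

h f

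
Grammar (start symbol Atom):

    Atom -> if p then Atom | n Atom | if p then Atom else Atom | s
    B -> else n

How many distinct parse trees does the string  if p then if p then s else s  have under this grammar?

Parse trees for if p then if p then s else s:
  [Atom if p then [Atom if p then [Atom s] else [Atom s]]]
  [Atom if p then [Atom if p then [Atom s]] else [Atom s]]

2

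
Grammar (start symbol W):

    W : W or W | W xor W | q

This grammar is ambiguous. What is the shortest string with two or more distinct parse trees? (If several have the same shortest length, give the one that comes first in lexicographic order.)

length 1: no string has ≥2 trees
length 3: no string has ≥2 trees
length 5: q or q or q has 2 parse trees

Two derivations of q or q or q:
  W ⇒ W or W ⇒ W or W or W ⇒ q or W or W ⇒ q or q or W ⇒ q or q or q
  W ⇒ W or W ⇒ q or W ⇒ q or W or W ⇒ q or q or W ⇒ q or q or q

q or q or q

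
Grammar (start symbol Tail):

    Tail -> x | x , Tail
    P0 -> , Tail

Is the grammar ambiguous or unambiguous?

Unambiguous

(P0 is unreachable from Tail, so its rules don't affect L(Tail).) Right-recursive list with a separator: after each atom, whether the separator follows determines the rule. One parse per string.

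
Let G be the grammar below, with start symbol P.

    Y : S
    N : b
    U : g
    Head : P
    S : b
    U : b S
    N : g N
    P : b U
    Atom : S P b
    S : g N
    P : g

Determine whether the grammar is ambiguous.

Only P, U, S, N are reachable from P; ignoring the rest: Restricted to the reachable nonterminals, every rule has the form A → t or A → t B, and no two rules for the same A share a first terminal. The grammar encodes a DFA — one run per string.

Unambiguous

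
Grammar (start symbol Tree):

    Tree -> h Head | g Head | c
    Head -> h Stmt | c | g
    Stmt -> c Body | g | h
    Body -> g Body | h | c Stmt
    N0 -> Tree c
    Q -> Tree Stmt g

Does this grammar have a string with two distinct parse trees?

Unambiguous

Only Tree, Head, Stmt, Body are reachable from Tree; ignoring the rest: The reachable rules are right-linear with at most one rule per (nonterminal, next-terminal) pair. Each input token forces the next rule, so parsing is deterministic.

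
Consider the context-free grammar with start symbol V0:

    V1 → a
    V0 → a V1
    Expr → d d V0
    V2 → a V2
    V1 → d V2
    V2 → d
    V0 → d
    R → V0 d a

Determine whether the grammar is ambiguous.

Unambiguous

Only V0, V1, V2 are reachable from V0; ignoring the rest: Each reachable nonterminal has at most one production per leading terminal, and all productions are right-linear; the derivation is determined token-by-token.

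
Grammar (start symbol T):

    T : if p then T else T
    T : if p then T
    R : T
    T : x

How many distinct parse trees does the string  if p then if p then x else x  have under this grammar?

2

Parse trees for if p then if p then x else x:
  [T if p then [T if p then [T x]] else [T x]]
  [T if p then [T if p then [T x] else [T x]]]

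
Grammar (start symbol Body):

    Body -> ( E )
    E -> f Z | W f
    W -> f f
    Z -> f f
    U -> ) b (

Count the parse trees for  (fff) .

2

Parse trees for (fff):
  [Body ( [E f [Z f f]] )]
  [Body ( [E [W f f] f] )]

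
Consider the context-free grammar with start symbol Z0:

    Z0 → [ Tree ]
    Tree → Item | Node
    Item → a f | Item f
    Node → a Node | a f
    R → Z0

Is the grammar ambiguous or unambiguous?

Ambiguous

Witness: [ a f ]

Derivation 1: Z0 ⇒ [ Tree ] ⇒ [ Item ] ⇒ [ a f ]
Derivation 2: Z0 ⇒ [ Tree ] ⇒ [ Node ] ⇒ [ a f ]

Two distinct leftmost derivations for the same string.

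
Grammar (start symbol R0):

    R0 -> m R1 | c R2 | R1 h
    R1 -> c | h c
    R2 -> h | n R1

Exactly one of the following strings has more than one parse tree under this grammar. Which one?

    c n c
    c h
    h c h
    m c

c h

c n c: 1 tree
c h: 2 trees
h c h: 1 tree
m c: 1 tree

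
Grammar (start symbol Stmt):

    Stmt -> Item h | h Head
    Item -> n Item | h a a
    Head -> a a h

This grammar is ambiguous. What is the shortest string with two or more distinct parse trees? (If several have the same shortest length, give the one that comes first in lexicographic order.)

h a a h

length 4: h a a h has 2 parse trees

Two derivations of h a a h:
  Stmt ⇒ Item h ⇒ h a a h
  Stmt ⇒ h Head ⇒ h a a h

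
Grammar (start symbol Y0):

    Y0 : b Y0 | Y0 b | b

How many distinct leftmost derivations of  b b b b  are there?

Parse trees for b b b b:
  [Y0 b [Y0 b [Y0 b [Y0 b]]]]
  [Y0 b [Y0 b [Y0 [Y0 b] b]]]
  [Y0 b [Y0 [Y0 b [Y0 b]] b]]
  [Y0 b [Y0 [Y0 [Y0 b] b] b]]
  [Y0 [Y0 b [Y0 b [Y0 b]]] b]
  [Y0 [Y0 b [Y0 [Y0 b] b]] b]
  [Y0 [Y0 [Y0 b [Y0 b]] b] b]
  [Y0 [Y0 [Y0 [Y0 b] b] b] b]

8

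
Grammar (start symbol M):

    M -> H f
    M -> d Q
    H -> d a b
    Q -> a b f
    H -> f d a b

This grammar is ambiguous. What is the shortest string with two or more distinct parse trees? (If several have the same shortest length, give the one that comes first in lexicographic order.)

length 4: d a b f has 2 parse trees

Two derivations of d a b f:
  M ⇒ H f ⇒ d a b f
  M ⇒ d Q ⇒ d a b f

d a b f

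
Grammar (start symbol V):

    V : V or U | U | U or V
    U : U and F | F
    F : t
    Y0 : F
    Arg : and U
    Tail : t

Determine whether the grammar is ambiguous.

Witness: t or t

Derivation 1: V ⇒ V or U ⇒ U or U ⇒ F or U ⇒ t or U ⇒ t or F ⇒ t or t
Derivation 2: V ⇒ U or V ⇒ F or V ⇒ t or V ⇒ t or U ⇒ t or F ⇒ t or t

Two distinct leftmost derivations for the same string.

Ambiguous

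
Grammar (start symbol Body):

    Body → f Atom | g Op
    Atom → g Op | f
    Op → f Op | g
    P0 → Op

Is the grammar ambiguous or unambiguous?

Unambiguous

Only Body, Atom, Op are reachable from Body; ignoring the rest: Restricted to the reachable nonterminals, every rule has the form A → t or A → t B, and no two rules for the same A share a first terminal. The grammar encodes a DFA — one run per string.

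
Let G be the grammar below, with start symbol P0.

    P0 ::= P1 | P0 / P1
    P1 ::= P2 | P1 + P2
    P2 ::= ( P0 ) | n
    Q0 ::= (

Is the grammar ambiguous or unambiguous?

(Q0 is unreachable from P0, so its rules don't affect L(P0).) This is a standard precedence ladder (P0 over P1 over P2), with each level left-recursive on its own operator ('/' at P0, '+' at P1). That structure is LR(1), hence unambiguous.

Unambiguous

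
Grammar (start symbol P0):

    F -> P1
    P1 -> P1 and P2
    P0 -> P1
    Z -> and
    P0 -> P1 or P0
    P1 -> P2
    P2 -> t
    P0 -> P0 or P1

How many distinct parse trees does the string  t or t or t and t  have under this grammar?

4

Parse trees for t or t or t and t:
  [P0 [P1 [P2 t]] or [P0 [P1 [P2 t]] or [P0 [P1 [P1 [P2 t]] and [P2 t]]]]]
  [P0 [P1 [P2 t]] or [P0 [P0 [P1 [P2 t]]] or [P1 [P1 [P2 t]] and [P2 t]]]]
  [P0 [P0 [P1 [P2 t]] or [P0 [P1 [P2 t]]]] or [P1 [P1 [P2 t]] and [P2 t]]]
  [P0 [P0 [P0 [P1 [P2 t]]] or [P1 [P2 t]]] or [P1 [P1 [P2 t]] and [P2 t]]]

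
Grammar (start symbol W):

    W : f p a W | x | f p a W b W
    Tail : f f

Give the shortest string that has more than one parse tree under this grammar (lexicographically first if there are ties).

f p a f p a x b x

length 1: no string has ≥2 trees
length 4: no string has ≥2 trees
length 6: no string has ≥2 trees
length 7: no string has ≥2 trees
length 9: f p a f p a x b x has 2 parse trees

Two derivations of f p a f p a x b x:
  W ⇒ f p a W ⇒ f p a f p a W b W ⇒ f p a f p a x b W ⇒ f p a f p a x b x
  W ⇒ f p a W b W ⇒ f p a f p a W b W ⇒ f p a f p a x b W ⇒ f p a f p a x b x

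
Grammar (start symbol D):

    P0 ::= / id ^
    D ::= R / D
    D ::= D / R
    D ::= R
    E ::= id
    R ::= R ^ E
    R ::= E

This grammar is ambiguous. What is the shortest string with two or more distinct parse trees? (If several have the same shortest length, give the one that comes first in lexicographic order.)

length 1: no string has ≥2 trees
length 3: id / id has 2 parse trees

Two derivations of id / id:
  D ⇒ R / D ⇒ E / D ⇒ id / D ⇒ id / R ⇒ id / E ⇒ id / id
  D ⇒ D / R ⇒ R / R ⇒ E / R ⇒ id / R ⇒ id / E ⇒ id / id

id / id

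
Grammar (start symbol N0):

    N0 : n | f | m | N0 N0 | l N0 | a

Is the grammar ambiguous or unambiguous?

Witness: a a a

Derivation 1: N0 ⇒ N0 N0 ⇒ N0 N0 N0 ⇒ a N0 N0 ⇒ a a N0 ⇒ a a a
Derivation 2: N0 ⇒ N0 N0 ⇒ a N0 ⇒ a N0 N0 ⇒ a a N0 ⇒ a a a

Two distinct leftmost derivations for the same string.

Ambiguous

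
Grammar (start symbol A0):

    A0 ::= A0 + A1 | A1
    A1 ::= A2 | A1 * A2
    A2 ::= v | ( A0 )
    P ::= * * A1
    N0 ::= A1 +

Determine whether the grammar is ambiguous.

Unambiguous

(P, N0 are unreachable from A0, so their rules don't affect L(A0).) A0 → A0 + A1 | A1  ;  A1 → A1 * A2 | A2  — a left-associative chain with A2 at the bottom. Each string factors uniquely by precedence.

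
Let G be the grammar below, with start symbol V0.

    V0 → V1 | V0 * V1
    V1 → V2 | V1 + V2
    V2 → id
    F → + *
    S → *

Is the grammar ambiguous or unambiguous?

Only V0, V1, V2 are reachable from V0; ignoring the rest: The grammar is stratified — V0 handles '*' (left-recursive), V1 handles '+', V2 atoms. Each operator has a fixed associativity and precedence level, so every string has one parse.

Unambiguous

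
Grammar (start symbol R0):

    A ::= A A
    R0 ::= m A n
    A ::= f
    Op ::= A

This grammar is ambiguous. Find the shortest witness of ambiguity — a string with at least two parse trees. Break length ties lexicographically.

length 3: no string has ≥2 trees
length 4: no string has ≥2 trees
length 5: m f f f n has 2 parse trees

Two derivations of m f f f n:
  R0 ⇒ m A n ⇒ m A A n ⇒ m A A A n ⇒ m f A A n ⇒ m f f A n ⇒ m f f f n
  R0 ⇒ m A n ⇒ m A A n ⇒ m f A n ⇒ m f A A n ⇒ m f f A n ⇒ m f f f n

m f f f n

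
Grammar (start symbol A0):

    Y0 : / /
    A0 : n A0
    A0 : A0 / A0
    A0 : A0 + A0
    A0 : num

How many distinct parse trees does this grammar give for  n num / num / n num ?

5

Parse trees for n num / num / n num:
  [A0 n [A0 [A0 num] / [A0 [A0 num] / [A0 n [A0 num]]]]]
  [A0 n [A0 [A0 [A0 num] / [A0 num]] / [A0 n [A0 num]]]]
  [A0 [A0 n [A0 num]] / [A0 [A0 num] / [A0 n [A0 num]]]]
  [A0 [A0 n [A0 [A0 num] / [A0 num]]] / [A0 n [A0 num]]]
  [A0 [A0 [A0 n [A0 num]] / [A0 num]] / [A0 n [A0 num]]]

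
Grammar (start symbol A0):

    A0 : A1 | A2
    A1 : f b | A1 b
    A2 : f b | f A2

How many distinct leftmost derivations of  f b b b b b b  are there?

1

Parse trees for f b b b b b b:
  [A0 [A1 [A1 [A1 [A1 [A1 [A1 f b] b] b] b] b] b]]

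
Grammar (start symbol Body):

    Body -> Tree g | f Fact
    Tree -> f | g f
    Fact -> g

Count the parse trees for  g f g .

Parse trees for g f g:
  [Body [Tree g f] g]

1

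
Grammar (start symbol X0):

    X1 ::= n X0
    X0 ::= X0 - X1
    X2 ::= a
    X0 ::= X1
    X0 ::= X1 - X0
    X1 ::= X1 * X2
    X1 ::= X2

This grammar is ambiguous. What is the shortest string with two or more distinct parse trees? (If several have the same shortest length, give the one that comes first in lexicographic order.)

a - a

length 1: no string has ≥2 trees
length 2: no string has ≥2 trees
length 3: a - a has 2 parse trees

Two derivations of a - a:
  X0 ⇒ X0 - X1 ⇒ X1 - X1 ⇒ X2 - X1 ⇒ a - X1 ⇒ a - X2 ⇒ a - a
  X0 ⇒ X1 - X0 ⇒ X2 - X0 ⇒ a - X0 ⇒ a - X1 ⇒ a - X2 ⇒ a - a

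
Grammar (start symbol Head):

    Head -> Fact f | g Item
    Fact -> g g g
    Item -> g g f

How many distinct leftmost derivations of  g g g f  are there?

Parse trees for g g g f:
  [Head [Fact g g g] f]
  [Head g [Item g g f]]

2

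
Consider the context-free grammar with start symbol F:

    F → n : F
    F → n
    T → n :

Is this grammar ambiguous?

Unambiguous

Only F is reachable from F; ignoring the rest: The reachable grammar is A → atom sep A | atom. Each atom is followed by either the separator (recurse) or end-of-string (stop) — no choice point.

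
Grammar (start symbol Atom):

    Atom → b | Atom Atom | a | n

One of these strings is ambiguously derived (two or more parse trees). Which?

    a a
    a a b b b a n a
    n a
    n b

a a b b b a n a

a a: 1 tree
a a b b b a n a: 429 trees
n a: 1 tree
n b: 1 tree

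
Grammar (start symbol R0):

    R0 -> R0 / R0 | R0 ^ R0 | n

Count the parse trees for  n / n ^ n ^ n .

5

Parse trees for n / n ^ n ^ n:
  [R0 [R0 n] / [R0 [R0 n] ^ [R0 [R0 n] ^ [R0 n]]]]
  [R0 [R0 n] / [R0 [R0 [R0 n] ^ [R0 n]] ^ [R0 n]]]
  [R0 [R0 [R0 n] / [R0 n]] ^ [R0 [R0 n] ^ [R0 n]]]
  [R0 [R0 [R0 n] / [R0 [R0 n] ^ [R0 n]]] ^ [R0 n]]
  [R0 [R0 [R0 [R0 n] / [R0 n]] ^ [R0 n]] ^ [R0 n]]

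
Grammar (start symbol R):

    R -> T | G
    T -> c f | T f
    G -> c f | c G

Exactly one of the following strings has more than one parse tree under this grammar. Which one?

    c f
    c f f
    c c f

c f: 2 trees
c f f: 1 tree
c c f: 1 tree

c f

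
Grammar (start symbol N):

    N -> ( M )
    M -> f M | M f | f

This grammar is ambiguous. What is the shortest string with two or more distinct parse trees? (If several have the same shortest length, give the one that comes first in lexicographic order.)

length 3: no string has ≥2 trees
length 4: ( f f ) has 2 parse trees

Two derivations of ( f f ):
  N ⇒ ( M ) ⇒ ( f M ) ⇒ ( f f )
  N ⇒ ( M ) ⇒ ( M f ) ⇒ ( f f )

( f f )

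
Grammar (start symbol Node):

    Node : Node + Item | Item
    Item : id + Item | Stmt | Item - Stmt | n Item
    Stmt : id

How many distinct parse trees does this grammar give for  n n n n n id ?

1

Parse trees for n n n n n id:
  [Node [Item n [Item n [Item n [Item n [Item n [Item [Stmt id]]]]]]]]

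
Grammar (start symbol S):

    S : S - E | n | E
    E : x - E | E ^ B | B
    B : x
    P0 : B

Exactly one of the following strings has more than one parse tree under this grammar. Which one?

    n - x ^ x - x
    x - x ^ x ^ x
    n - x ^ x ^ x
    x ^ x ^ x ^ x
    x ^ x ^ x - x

x - x ^ x ^ x

n - x ^ x - x: 1 tree
x - x ^ x ^ x: 4 trees
n - x ^ x ^ x: 1 tree
x ^ x ^ x ^ x: 1 tree
x ^ x ^ x - x: 1 tree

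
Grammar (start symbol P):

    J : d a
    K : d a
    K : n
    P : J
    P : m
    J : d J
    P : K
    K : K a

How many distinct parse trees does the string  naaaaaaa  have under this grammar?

1

Parse trees for naaaaaaa:
  [P [K [K [K [K [K [K [K [K n] a] a] a] a] a] a] a]]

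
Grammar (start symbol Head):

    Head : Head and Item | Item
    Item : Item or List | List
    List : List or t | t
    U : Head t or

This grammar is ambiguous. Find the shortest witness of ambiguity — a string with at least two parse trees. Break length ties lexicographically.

length 1: no string has ≥2 trees
length 3: t or t has 2 parse trees

Two derivations of t or t:
  Head ⇒ Item ⇒ Item or List ⇒ List or List ⇒ t or List ⇒ t or t
  Head ⇒ Item ⇒ List ⇒ List or t ⇒ t or t

t or t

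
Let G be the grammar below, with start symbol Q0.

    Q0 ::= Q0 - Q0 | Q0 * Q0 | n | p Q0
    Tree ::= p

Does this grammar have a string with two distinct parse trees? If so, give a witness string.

Witness: p n * n

Derivation 1: Q0 ⇒ Q0 * Q0 ⇒ p Q0 * Q0 ⇒ p n * Q0 ⇒ p n * n
Derivation 2: Q0 ⇒ p Q0 ⇒ p Q0 * Q0 ⇒ p n * Q0 ⇒ p n * n

Two distinct leftmost derivations for the same string.

Ambiguous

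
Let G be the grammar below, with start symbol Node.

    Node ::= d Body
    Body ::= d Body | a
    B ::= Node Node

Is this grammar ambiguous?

Only Node, Body are reachable from Node; ignoring the rest: Each reachable nonterminal has at most one production per leading terminal, and all productions are right-linear; the derivation is determined token-by-token.

Unambiguous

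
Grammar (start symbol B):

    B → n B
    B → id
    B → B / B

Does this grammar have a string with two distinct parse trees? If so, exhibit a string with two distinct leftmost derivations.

Witness: n id / id

Derivation 1: B ⇒ n B ⇒ n B / B ⇒ n id / B ⇒ n id / id
Derivation 2: B ⇒ B / B ⇒ n B / B ⇒ n id / B ⇒ n id / id

Two distinct leftmost derivations for the same string.

Ambiguous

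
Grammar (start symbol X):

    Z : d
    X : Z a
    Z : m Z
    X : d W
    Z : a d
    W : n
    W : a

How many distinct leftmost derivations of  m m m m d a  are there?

1

Parse trees for m m m m d a:
  [X [Z m [Z m [Z m [Z m [Z d]]]]] a]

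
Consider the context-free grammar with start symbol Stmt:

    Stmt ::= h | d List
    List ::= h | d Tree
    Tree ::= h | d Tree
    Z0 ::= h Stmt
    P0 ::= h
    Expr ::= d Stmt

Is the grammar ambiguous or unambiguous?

(Z0, P0, Expr are unreachable from Stmt, so their rules don't affect L(Stmt).) Restricted to the reachable nonterminals, every rule has the form A → t or A → t B, and no two rules for the same A share a first terminal. The grammar encodes a DFA — one run per string.

Unambiguous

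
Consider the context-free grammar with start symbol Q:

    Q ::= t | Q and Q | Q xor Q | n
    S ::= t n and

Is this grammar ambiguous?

Witness: n and n and n

Derivation 1: Q ⇒ Q and Q ⇒ Q and Q and Q ⇒ n and Q and Q ⇒ n and n and Q ⇒ n and n and n
Derivation 2: Q ⇒ Q and Q ⇒ n and Q ⇒ n and Q and Q ⇒ n and n and Q ⇒ n and n and n

Two distinct leftmost derivations for the same string.

Ambiguous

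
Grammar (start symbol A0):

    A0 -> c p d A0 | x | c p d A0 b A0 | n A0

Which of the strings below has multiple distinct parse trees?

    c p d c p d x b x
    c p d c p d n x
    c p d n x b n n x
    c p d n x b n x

c p d c p d x b x: 2 trees
c p d c p d n x: 1 tree
c p d n x b n n x: 1 tree
c p d n x b n x: 1 tree

c p d c p d x b x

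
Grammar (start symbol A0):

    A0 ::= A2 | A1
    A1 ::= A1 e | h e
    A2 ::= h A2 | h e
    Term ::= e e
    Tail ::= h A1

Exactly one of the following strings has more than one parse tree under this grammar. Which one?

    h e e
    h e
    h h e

h e e: 1 tree
h e: 2 trees
h h e: 1 tree

h e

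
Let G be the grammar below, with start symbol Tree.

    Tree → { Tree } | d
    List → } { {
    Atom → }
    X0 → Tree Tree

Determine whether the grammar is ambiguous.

Only Tree is reachable from Tree; ignoring the rest: L(Tree) is { openⁿ atom closeⁿ : n ≥ 0 }. The bracket depth fixes n, and the derivation is forced at every step.

Unambiguous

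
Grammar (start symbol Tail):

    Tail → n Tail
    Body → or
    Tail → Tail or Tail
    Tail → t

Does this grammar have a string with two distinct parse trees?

Witness: n t or t

Derivation 1: Tail ⇒ n Tail ⇒ n Tail or Tail ⇒ n t or Tail ⇒ n t or t
Derivation 2: Tail ⇒ Tail or Tail ⇒ n Tail or Tail ⇒ n t or Tail ⇒ n t or t

Two distinct leftmost derivations for the same string.

Ambiguous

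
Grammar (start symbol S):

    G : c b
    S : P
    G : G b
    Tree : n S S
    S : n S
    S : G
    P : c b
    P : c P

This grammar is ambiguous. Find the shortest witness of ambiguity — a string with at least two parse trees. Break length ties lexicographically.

length 2: c b has 2 parse trees

Two derivations of c b:
  S ⇒ P ⇒ c b
  S ⇒ G ⇒ c b

c b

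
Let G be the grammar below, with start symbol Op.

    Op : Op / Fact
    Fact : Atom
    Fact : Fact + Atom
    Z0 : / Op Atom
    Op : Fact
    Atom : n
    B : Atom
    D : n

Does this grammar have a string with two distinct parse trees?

Unambiguous

Only Op, Fact, Atom are reachable from Op; ignoring the rest: The grammar is stratified — Op handles '/' (left-recursive), Fact handles '+', Atom atoms. Each operator has a fixed associativity and precedence level, so every string has one parse.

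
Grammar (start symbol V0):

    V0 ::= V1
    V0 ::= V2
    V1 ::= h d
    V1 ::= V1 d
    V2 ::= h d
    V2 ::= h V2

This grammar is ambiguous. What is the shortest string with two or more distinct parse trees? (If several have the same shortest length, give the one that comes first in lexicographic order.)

length 2: h d has 2 parse trees

Two derivations of h d:
  V0 ⇒ V1 ⇒ h d
  V0 ⇒ V2 ⇒ h d

h d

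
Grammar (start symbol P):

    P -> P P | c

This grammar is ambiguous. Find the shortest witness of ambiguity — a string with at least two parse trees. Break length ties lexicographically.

length 1: no string has ≥2 trees
length 2: no string has ≥2 trees
length 3: c c c has 2 parse trees

Two derivations of c c c:
  P ⇒ P P ⇒ P P P ⇒ c P P ⇒ c c P ⇒ c c c
  P ⇒ P P ⇒ c P ⇒ c P P ⇒ c c P ⇒ c c c

c c c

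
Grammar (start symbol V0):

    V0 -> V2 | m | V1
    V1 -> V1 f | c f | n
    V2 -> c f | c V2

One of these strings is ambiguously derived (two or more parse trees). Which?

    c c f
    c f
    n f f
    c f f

c c f: 1 tree
c f: 2 trees
n f f: 1 tree
c f f: 1 tree

c f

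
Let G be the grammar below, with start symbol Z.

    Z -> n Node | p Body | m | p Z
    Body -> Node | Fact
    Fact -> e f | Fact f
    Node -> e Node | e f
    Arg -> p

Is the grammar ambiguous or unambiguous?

Ambiguous

Witness: p e f

Derivation 1: Z ⇒ p Body ⇒ p Node ⇒ p e f
Derivation 2: Z ⇒ p Body ⇒ p Fact ⇒ p e f

Two distinct leftmost derivations for the same string.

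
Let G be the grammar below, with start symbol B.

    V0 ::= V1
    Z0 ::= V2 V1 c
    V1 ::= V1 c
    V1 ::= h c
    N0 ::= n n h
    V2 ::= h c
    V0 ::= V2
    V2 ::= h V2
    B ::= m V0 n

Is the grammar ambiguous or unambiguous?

Witness: m h c n

Derivation 1: B ⇒ m V0 n ⇒ m V1 n ⇒ m h c n
Derivation 2: B ⇒ m V0 n ⇒ m V2 n ⇒ m h c n

Two distinct leftmost derivations for the same string.

Ambiguous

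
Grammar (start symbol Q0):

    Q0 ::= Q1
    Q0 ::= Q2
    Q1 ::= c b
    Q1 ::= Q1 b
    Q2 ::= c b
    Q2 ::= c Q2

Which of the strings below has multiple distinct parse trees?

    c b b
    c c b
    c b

c b b: 1 tree
c c b: 1 tree
c b: 2 trees

c b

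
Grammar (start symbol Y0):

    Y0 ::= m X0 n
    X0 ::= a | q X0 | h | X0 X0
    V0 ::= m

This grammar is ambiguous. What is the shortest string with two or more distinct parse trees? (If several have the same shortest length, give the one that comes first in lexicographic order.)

m a a a n

length 3: no string has ≥2 trees
length 4: no string has ≥2 trees
length 5: m a a a n has 2 parse trees

Two derivations of m a a a n:
  Y0 ⇒ m X0 n ⇒ m X0 X0 n ⇒ m a X0 n ⇒ m a X0 X0 n ⇒ m a a X0 n ⇒ m a a a n
  Y0 ⇒ m X0 n ⇒ m X0 X0 n ⇒ m X0 X0 X0 n ⇒ m a X0 X0 n ⇒ m a a X0 n ⇒ m a a a n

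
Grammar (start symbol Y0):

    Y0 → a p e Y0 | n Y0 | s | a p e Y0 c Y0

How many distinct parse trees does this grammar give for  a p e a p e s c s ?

Parse trees for a p e a p e s c s:
  [Y0 a p e [Y0 a p e [Y0 s] c [Y0 s]]]
  [Y0 a p e [Y0 a p e [Y0 s]] c [Y0 s]]

2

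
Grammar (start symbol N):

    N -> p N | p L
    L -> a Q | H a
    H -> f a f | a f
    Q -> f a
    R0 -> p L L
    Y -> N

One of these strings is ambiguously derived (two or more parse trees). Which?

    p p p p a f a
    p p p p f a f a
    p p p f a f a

p p p p a f a: 2 trees
p p p p f a f a: 1 tree
p p p f a f a: 1 tree

p p p p a f a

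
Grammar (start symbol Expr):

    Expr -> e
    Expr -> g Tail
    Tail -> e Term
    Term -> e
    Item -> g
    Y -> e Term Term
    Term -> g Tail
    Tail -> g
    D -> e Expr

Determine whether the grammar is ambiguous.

(Y, Item, D are unreachable from Expr, so their rules don't affect L(Expr).) The reachable rules are right-linear with at most one rule per (nonterminal, next-terminal) pair. Each input token forces the next rule, so parsing is deterministic.

Unambiguous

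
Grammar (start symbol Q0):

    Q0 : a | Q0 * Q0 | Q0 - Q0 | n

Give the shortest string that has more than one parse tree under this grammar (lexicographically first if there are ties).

a * a * a

length 1: no string has ≥2 trees
length 3: no string has ≥2 trees
length 5: a * a * a has 2 parse trees

Two derivations of a * a * a:
  Q0 ⇒ Q0 * Q0 ⇒ a * Q0 ⇒ a * Q0 * Q0 ⇒ a * a * Q0 ⇒ a * a * a
  Q0 ⇒ Q0 * Q0 ⇒ Q0 * Q0 * Q0 ⇒ a * Q0 * Q0 ⇒ a * a * Q0 ⇒ a * a * a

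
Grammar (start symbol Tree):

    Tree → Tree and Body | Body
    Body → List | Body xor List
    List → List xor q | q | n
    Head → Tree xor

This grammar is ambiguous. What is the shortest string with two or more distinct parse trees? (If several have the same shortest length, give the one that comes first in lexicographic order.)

n xor q

length 1: no string has ≥2 trees
length 3: n xor q has 2 parse trees

Two derivations of n xor q:
  Tree ⇒ Body ⇒ List ⇒ List xor q ⇒ n xor q
  Tree ⇒ Body ⇒ Body xor List ⇒ List xor List ⇒ n xor List ⇒ n xor q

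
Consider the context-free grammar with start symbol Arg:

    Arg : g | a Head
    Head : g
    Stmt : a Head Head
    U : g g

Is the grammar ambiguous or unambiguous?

(Stmt, U are unreachable from Arg, so their rules don't affect L(Arg).) Restricted to the reachable nonterminals, every rule has the form A → t or A → t B, and no two rules for the same A share a first terminal. The grammar encodes a DFA — one run per string.

Unambiguous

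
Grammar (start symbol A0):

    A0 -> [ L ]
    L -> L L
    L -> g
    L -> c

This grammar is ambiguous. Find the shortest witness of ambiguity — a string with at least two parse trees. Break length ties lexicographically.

length 3: no string has ≥2 trees
length 4: no string has ≥2 trees
length 5: [ c c c ] has 2 parse trees

Two derivations of [ c c c ]:
  A0 ⇒ [ L ] ⇒ [ L L ] ⇒ [ L L L ] ⇒ [ c L L ] ⇒ [ c c L ] ⇒ [ c c c ]
  A0 ⇒ [ L ] ⇒ [ L L ] ⇒ [ c L ] ⇒ [ c L L ] ⇒ [ c c L ] ⇒ [ c c c ]

[ c c c ]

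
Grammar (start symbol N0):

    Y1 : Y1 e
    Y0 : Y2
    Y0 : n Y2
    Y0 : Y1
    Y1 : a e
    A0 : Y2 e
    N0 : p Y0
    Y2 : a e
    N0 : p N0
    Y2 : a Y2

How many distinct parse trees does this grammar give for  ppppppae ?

Parse trees for ppppppae:
  [N0 p [N0 p [N0 p [N0 p [N0 p [N0 p [Y0 [Y2 a e]]]]]]]]
  [N0 p [N0 p [N0 p [N0 p [N0 p [N0 p [Y0 [Y1 a e]]]]]]]]

2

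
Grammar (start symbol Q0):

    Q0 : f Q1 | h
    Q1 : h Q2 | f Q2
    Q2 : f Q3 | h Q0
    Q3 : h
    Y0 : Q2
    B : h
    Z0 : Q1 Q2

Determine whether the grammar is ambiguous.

Only Q0, Q1, Q2, Q3 are reachable from Q0; ignoring the rest: Each reachable nonterminal has at most one production per leading terminal, and all productions are right-linear; the derivation is determined token-by-token.

Unambiguous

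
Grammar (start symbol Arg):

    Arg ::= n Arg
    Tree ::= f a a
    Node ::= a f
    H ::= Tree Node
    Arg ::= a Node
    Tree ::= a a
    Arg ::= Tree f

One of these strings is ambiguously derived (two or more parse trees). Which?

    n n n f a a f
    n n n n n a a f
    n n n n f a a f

n n n n n a a f

n n n f a a f: 1 tree
n n n n n a a f: 2 trees
n n n n f a a f: 1 tree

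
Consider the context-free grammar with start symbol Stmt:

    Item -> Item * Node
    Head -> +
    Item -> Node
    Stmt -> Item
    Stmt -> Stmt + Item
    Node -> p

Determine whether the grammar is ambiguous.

Unambiguous

Only Stmt, Item, Node are reachable from Stmt; ignoring the rest: The grammar is stratified — Stmt handles '+' (left-recursive), Item handles '*', Node atoms. Each operator has a fixed associativity and precedence level, so every string has one parse.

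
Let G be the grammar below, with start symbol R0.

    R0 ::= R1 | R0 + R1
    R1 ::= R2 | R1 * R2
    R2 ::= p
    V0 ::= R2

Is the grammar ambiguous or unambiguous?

(V0 is unreachable from R0, so its rules don't affect L(R0).) The grammar is stratified — R0 handles '+' (left-recursive), R1 handles '*', R2 atoms. Each operator has a fixed associativity and precedence level, so every string has one parse.

Unambiguous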